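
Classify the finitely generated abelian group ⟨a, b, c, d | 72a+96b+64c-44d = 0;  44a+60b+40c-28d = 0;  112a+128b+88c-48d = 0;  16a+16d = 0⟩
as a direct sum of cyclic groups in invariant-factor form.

rank_ℚ(R)=4; free=4−4=0
SNF(R) diag = [4, 4, 8, 16] → torsion [4, 4, 8, 16]

Answer: M ≅ ℤ/4 ⊕ ℤ/4 ⊕ ℤ/8 ⊕ ℤ/16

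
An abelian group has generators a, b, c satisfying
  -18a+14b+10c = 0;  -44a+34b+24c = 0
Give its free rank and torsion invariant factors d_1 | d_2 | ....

Answer: M ≅ ℤ^1 ⊕ ℤ/2 ⊕ ℤ/2

Derivation:
rank_ℚ(R)=2; free=3−2=1
SNF(R) diag = [2, 2] → torsion [2, 2]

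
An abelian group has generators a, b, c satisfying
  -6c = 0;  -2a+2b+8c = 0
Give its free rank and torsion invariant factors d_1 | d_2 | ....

Answer: M ≅ ℤ^1 ⊕ ℤ/2 ⊕ ℤ/6

Derivation:
rank_ℚ(R)=2; free=3−2=1
SNF(R) diag = [2, 6] → torsion [2, 6]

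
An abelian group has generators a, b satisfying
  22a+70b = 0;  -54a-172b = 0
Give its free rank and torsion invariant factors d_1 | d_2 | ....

Answer: M ≅ ℤ/2 ⊕ ℤ/2

Derivation:
rank_ℚ(R)=2; free=2−2=0
SNF(R) diag = [2, 2] → torsion [2, 2]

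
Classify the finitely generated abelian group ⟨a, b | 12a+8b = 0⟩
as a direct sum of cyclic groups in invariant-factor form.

rank_ℚ(R)=1; free=2−1=1
SNF(R) diag = [4] → torsion [4]

Answer: M ≅ ℤ^1 ⊕ ℤ/4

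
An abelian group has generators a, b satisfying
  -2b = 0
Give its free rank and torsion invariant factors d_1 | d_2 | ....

Answer: M ≅ ℤ^1 ⊕ ℤ/2

Derivation:
rank_ℚ(R)=1; free=2−1=1
SNF(R) diag = [2] → torsion [2]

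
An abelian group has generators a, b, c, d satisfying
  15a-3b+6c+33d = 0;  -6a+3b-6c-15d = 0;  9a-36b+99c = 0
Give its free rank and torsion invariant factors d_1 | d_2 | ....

rank_ℚ(R)=3; free=4−3=1
SNF(R) diag = [3, 9, 27] → torsion [3, 9, 27]

Answer: M ≅ ℤ^1 ⊕ ℤ/3 ⊕ ℤ/9 ⊕ ℤ/27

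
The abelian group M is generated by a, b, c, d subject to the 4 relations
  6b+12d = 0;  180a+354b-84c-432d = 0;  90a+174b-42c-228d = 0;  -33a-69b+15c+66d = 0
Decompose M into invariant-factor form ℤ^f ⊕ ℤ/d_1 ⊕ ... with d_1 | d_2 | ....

rank_ℚ(R)=4; free=4−4=0
SNF(R) diag = [3, 6, 12, 12] → torsion [3, 6, 12, 12]

Answer: M ≅ ℤ/3 ⊕ ℤ/6 ⊕ ℤ/12 ⊕ ℤ/12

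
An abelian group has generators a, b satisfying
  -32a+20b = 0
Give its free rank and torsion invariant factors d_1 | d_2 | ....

Answer: M ≅ ℤ^1 ⊕ ℤ/4

Derivation:
rank_ℚ(R)=1; free=2−1=1
SNF(R) diag = [4] → torsion [4]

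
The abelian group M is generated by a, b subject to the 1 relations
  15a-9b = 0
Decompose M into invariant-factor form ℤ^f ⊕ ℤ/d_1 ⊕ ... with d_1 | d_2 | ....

Answer: M ≅ ℤ^1 ⊕ ℤ/3

Derivation:
rank_ℚ(R)=1; free=2−1=1
SNF(R) diag = [3] → torsion [3]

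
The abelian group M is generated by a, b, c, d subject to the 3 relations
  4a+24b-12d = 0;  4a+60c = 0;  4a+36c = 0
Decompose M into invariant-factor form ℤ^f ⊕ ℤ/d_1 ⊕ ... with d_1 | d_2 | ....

rank_ℚ(R)=3; free=4−3=1
SNF(R) diag = [4, 12, 24] → torsion [4, 12, 24]

Answer: M ≅ ℤ^1 ⊕ ℤ/4 ⊕ ℤ/12 ⊕ ℤ/24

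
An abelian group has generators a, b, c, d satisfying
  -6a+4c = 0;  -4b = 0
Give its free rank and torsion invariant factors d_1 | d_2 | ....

rank_ℚ(R)=2; free=4−2=2
SNF(R) diag = [2, 4] → torsion [2, 4]

Answer: M ≅ ℤ^2 ⊕ ℤ/2 ⊕ ℤ/4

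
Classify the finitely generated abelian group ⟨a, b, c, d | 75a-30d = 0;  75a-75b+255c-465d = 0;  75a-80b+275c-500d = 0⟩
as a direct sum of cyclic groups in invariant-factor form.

Answer: M ≅ ℤ^1 ⊕ ℤ/5 ⊕ ℤ/15 ⊕ ℤ/45

Derivation:
rank_ℚ(R)=3; free=4−3=1
SNF(R) diag = [5, 15, 45] → torsion [5, 15, 45]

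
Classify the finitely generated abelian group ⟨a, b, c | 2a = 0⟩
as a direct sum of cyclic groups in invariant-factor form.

rank_ℚ(R)=1; free=3−1=2
SNF(R) diag = [2] → torsion [2]

Answer: M ≅ ℤ^2 ⊕ ℤ/2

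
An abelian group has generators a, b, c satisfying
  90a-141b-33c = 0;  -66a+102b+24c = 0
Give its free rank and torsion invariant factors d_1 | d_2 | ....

Answer: M ≅ ℤ^1 ⊕ ℤ/3 ⊕ ℤ/6

Derivation:
rank_ℚ(R)=2; free=3−2=1
SNF(R) diag = [3, 6] → torsion [3, 6]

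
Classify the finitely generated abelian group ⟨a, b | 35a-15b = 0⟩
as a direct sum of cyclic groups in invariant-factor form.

Answer: M ≅ ℤ^1 ⊕ ℤ/5

Derivation:
rank_ℚ(R)=1; free=2−1=1
SNF(R) diag = [5] → torsion [5]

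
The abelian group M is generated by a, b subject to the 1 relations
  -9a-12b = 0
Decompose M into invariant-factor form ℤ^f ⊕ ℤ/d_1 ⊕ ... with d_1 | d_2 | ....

Answer: M ≅ ℤ^1 ⊕ ℤ/3

Derivation:
rank_ℚ(R)=1; free=2−1=1
SNF(R) diag = [3] → torsion [3]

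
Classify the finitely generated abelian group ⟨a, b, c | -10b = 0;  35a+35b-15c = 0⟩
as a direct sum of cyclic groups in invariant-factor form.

rank_ℚ(R)=2; free=3−2=1
SNF(R) diag = [5, 10] → torsion [5, 10]

Answer: M ≅ ℤ^1 ⊕ ℤ/5 ⊕ ℤ/10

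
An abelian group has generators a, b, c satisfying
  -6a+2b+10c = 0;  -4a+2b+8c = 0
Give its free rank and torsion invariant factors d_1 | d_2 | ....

rank_ℚ(R)=2; free=3−2=1
SNF(R) diag = [2, 2] → torsion [2, 2]

Answer: M ≅ ℤ^1 ⊕ ℤ/2 ⊕ ℤ/2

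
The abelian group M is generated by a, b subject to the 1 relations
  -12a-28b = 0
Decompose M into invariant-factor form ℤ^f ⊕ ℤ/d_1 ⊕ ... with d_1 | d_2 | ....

Answer: M ≅ ℤ^1 ⊕ ℤ/4

Derivation:
rank_ℚ(R)=1; free=2−1=1
SNF(R) diag = [4] → torsion [4]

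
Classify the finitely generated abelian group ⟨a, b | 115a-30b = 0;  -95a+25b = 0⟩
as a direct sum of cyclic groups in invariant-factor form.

rank_ℚ(R)=2; free=2−2=0
SNF(R) diag = [5, 5] → torsion [5, 5]

Answer: M ≅ ℤ/5 ⊕ ℤ/5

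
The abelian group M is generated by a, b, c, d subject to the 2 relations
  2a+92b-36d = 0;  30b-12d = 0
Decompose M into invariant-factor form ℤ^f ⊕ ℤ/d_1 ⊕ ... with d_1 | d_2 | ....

Answer: M ≅ ℤ^2 ⊕ ℤ/2 ⊕ ℤ/6

Derivation:
rank_ℚ(R)=2; free=4−2=2
SNF(R) diag = [2, 6] → torsion [2, 6]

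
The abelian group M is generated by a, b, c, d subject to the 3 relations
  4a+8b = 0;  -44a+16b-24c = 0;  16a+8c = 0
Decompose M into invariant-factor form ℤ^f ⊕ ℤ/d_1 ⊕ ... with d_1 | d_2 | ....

Answer: M ≅ ℤ^1 ⊕ ℤ/4 ⊕ ℤ/8 ⊕ ℤ/8

Derivation:
rank_ℚ(R)=3; free=4−3=1
SNF(R) diag = [4, 8, 8] → torsion [4, 8, 8]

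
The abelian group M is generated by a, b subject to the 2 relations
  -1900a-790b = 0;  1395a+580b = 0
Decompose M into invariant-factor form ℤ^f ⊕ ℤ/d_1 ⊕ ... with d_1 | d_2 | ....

rank_ℚ(R)=2; free=2−2=0
SNF(R) diag = [5, 10] → torsion [5, 10]

Answer: M ≅ ℤ/5 ⊕ ℤ/10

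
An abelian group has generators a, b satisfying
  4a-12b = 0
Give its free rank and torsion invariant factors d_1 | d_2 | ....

rank_ℚ(R)=1; free=2−1=1
SNF(R) diag = [4] → torsion [4]

Answer: M ≅ ℤ^1 ⊕ ℤ/4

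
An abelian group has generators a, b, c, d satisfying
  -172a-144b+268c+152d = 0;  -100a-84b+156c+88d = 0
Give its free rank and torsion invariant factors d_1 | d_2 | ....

rank_ℚ(R)=2; free=4−2=2
SNF(R) diag = [4, 4] → torsion [4, 4]

Answer: M ≅ ℤ^2 ⊕ ℤ/4 ⊕ ℤ/4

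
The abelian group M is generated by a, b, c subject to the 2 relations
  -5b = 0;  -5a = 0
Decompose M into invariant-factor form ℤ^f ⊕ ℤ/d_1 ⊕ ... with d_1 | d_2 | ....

Answer: M ≅ ℤ^1 ⊕ ℤ/5 ⊕ ℤ/5

Derivation:
rank_ℚ(R)=2; free=3−2=1
SNF(R) diag = [5, 5] → torsion [5, 5]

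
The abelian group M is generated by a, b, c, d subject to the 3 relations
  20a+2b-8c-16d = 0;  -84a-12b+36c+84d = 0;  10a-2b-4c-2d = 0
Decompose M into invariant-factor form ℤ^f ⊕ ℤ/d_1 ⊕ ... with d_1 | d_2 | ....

Answer: M ≅ ℤ^1 ⊕ ℤ/2 ⊕ ℤ/6 ⊕ ℤ/12

Derivation:
rank_ℚ(R)=3; free=4−3=1
SNF(R) diag = [2, 6, 12] → torsion [2, 6, 12]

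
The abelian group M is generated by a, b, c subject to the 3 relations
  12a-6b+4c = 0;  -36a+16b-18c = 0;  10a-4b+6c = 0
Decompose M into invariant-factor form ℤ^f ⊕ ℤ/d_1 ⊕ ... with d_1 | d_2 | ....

rank_ℚ(R)=3; free=3−3=0
SNF(R) diag = [2, 2, 2] → torsion [2, 2, 2]

Answer: M ≅ ℤ/2 ⊕ ℤ/2 ⊕ ℤ/2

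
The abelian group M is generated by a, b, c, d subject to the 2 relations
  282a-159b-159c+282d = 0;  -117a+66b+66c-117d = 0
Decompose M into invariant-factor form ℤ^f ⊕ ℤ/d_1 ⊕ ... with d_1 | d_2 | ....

rank_ℚ(R)=2; free=4−2=2
SNF(R) diag = [3, 3] → torsion [3, 3]

Answer: M ≅ ℤ^2 ⊕ ℤ/3 ⊕ ℤ/3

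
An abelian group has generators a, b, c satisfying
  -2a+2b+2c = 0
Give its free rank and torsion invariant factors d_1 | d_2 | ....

Answer: M ≅ ℤ^2 ⊕ ℤ/2

Derivation:
rank_ℚ(R)=1; free=3−1=2
SNF(R) diag = [2] → torsion [2]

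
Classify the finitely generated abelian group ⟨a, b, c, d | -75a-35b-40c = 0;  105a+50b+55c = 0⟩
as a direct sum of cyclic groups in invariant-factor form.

Answer: M ≅ ℤ^2 ⊕ ℤ/5 ⊕ ℤ/15

Derivation:
rank_ℚ(R)=2; free=4−2=2
SNF(R) diag = [5, 15] → torsion [5, 15]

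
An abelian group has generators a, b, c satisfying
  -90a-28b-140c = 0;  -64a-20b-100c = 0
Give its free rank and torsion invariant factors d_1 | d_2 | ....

Answer: M ≅ ℤ^1 ⊕ ℤ/2 ⊕ ℤ/4

Derivation:
rank_ℚ(R)=2; free=3−2=1
SNF(R) diag = [2, 4] → torsion [2, 4]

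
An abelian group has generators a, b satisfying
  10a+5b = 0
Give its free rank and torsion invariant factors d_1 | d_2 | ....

Answer: M ≅ ℤ^1 ⊕ ℤ/5

Derivation:
rank_ℚ(R)=1; free=2−1=1
SNF(R) diag = [5] → torsion [5]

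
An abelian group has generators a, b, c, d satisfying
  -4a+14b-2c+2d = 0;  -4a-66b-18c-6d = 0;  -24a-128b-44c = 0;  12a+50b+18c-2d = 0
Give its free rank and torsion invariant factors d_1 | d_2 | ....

rank_ℚ(R)=4; free=4−4=0
SNF(R) diag = [2, 4, 8, 24] → torsion [2, 4, 8, 24]

Answer: M ≅ ℤ/2 ⊕ ℤ/4 ⊕ ℤ/8 ⊕ ℤ/24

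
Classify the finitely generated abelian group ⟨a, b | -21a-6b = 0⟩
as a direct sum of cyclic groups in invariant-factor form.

rank_ℚ(R)=1; free=2−1=1
SNF(R) diag = [3] → torsion [3]

Answer: M ≅ ℤ^1 ⊕ ℤ/3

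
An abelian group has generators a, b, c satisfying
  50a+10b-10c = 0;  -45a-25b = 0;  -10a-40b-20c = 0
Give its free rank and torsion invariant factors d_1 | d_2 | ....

rank_ℚ(R)=3; free=3−3=0
SNF(R) diag = [5, 10, 10] → torsion [5, 10, 10]

Answer: M ≅ ℤ/5 ⊕ ℤ/10 ⊕ ℤ/10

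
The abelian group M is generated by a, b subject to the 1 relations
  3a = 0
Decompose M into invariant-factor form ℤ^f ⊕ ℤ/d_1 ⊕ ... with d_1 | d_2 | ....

Answer: M ≅ ℤ^1 ⊕ ℤ/3

Derivation:
rank_ℚ(R)=1; free=2−1=1
SNF(R) diag = [3] → torsion [3]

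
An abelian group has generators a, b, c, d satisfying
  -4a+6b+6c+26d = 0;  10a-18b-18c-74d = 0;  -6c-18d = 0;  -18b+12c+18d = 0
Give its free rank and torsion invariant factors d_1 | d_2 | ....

rank_ℚ(R)=4; free=4−4=0
SNF(R) diag = [2, 6, 6, 18] → torsion [2, 6, 6, 18]

Answer: M ≅ ℤ/2 ⊕ ℤ/6 ⊕ ℤ/6 ⊕ ℤ/18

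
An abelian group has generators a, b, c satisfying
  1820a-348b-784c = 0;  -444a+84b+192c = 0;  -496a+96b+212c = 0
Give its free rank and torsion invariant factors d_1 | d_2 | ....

Answer: M ≅ ℤ/4 ⊕ ℤ/12 ⊕ ℤ/24

Derivation:
rank_ℚ(R)=3; free=3−3=0
SNF(R) diag = [4, 12, 24] → torsion [4, 12, 24]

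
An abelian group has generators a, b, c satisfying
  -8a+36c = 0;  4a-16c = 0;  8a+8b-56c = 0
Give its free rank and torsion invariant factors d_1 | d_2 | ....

rank_ℚ(R)=3; free=3−3=0
SNF(R) diag = [4, 4, 8] → torsion [4, 4, 8]

Answer: M ≅ ℤ/4 ⊕ ℤ/4 ⊕ ℤ/8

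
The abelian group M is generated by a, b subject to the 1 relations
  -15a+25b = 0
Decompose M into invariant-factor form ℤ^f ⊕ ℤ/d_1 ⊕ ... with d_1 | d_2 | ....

rank_ℚ(R)=1; free=2−1=1
SNF(R) diag = [5] → torsion [5]

Answer: M ≅ ℤ^1 ⊕ ℤ/5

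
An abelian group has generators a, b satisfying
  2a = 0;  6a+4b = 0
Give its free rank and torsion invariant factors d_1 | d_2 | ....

Answer: M ≅ ℤ/2 ⊕ ℤ/4

Derivation:
rank_ℚ(R)=2; free=2−2=0
SNF(R) diag = [2, 4] → torsion [2, 4]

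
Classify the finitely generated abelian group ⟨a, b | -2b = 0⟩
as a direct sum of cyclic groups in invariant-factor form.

Answer: M ≅ ℤ^1 ⊕ ℤ/2

Derivation:
rank_ℚ(R)=1; free=2−1=1
SNF(R) diag = [2] → torsion [2]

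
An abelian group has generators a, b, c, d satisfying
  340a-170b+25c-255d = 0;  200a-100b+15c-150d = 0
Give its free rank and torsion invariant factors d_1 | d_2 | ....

Answer: M ≅ ℤ^2 ⊕ ℤ/5 ⊕ ℤ/5

Derivation:
rank_ℚ(R)=2; free=4−2=2
SNF(R) diag = [5, 5] → torsion [5, 5]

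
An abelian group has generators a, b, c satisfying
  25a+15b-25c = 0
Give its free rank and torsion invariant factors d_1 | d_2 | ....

Answer: M ≅ ℤ^2 ⊕ ℤ/5

Derivation:
rank_ℚ(R)=1; free=3−1=2
SNF(R) diag = [5] → torsion [5]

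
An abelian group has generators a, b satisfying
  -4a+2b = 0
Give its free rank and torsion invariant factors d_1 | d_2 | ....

Answer: M ≅ ℤ^1 ⊕ ℤ/2

Derivation:
rank_ℚ(R)=1; free=2−1=1
SNF(R) diag = [2] → torsion [2]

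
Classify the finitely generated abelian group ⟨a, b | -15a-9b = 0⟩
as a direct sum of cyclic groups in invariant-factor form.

rank_ℚ(R)=1; free=2−1=1
SNF(R) diag = [3] → torsion [3]

Answer: M ≅ ℤ^1 ⊕ ℤ/3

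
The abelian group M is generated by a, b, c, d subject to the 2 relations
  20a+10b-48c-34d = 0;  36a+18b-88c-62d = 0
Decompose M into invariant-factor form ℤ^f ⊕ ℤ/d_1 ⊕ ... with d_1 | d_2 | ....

rank_ℚ(R)=2; free=4−2=2
SNF(R) diag = [2, 4] → torsion [2, 4]

Answer: M ≅ ℤ^2 ⊕ ℤ/2 ⊕ ℤ/4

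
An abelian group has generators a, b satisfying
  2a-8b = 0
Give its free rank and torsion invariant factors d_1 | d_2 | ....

Answer: M ≅ ℤ^1 ⊕ ℤ/2

Derivation:
rank_ℚ(R)=1; free=2−1=1
SNF(R) diag = [2] → torsion [2]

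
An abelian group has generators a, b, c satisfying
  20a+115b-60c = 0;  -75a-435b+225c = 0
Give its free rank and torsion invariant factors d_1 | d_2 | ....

Answer: M ≅ ℤ^1 ⊕ ℤ/5 ⊕ ℤ/15

Derivation:
rank_ℚ(R)=2; free=3−2=1
SNF(R) diag = [5, 15] → torsion [5, 15]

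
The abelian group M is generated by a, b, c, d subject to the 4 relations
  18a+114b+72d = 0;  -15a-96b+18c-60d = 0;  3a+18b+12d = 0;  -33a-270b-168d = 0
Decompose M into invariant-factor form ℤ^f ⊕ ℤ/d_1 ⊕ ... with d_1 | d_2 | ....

rank_ℚ(R)=4; free=4−4=0
SNF(R) diag = [3, 6, 18, 36] → torsion [3, 6, 18, 36]

Answer: M ≅ ℤ/3 ⊕ ℤ/6 ⊕ ℤ/18 ⊕ ℤ/36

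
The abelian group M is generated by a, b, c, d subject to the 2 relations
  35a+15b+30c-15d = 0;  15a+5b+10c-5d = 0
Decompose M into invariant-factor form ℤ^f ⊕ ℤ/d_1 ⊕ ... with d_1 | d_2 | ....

Answer: M ≅ ℤ^2 ⊕ ℤ/5 ⊕ ℤ/10

Derivation:
rank_ℚ(R)=2; free=4−2=2
SNF(R) diag = [5, 10] → torsion [5, 10]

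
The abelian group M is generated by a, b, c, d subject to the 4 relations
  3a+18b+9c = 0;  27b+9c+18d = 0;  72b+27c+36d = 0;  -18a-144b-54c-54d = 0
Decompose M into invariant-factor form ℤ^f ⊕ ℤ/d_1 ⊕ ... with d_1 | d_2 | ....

Answer: M ≅ ℤ/3 ⊕ ℤ/9 ⊕ ℤ/9 ⊕ ℤ/18

Derivation:
rank_ℚ(R)=4; free=4−4=0
SNF(R) diag = [3, 9, 9, 18] → torsion [3, 9, 9, 18]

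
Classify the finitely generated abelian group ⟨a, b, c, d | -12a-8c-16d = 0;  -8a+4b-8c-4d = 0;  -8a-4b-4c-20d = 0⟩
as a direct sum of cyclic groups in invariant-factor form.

rank_ℚ(R)=3; free=4−3=1
SNF(R) diag = [4, 4, 4] → torsion [4, 4, 4]

Answer: M ≅ ℤ^1 ⊕ ℤ/4 ⊕ ℤ/4 ⊕ ℤ/4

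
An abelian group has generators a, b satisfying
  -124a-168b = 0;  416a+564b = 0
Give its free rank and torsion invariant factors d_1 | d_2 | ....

Answer: M ≅ ℤ/4 ⊕ ℤ/12

Derivation:
rank_ℚ(R)=2; free=2−2=0
SNF(R) diag = [4, 12] → torsion [4, 12]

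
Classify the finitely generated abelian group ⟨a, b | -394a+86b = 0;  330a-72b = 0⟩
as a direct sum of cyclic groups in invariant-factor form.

Answer: M ≅ ℤ/2 ⊕ ℤ/6

Derivation:
rank_ℚ(R)=2; free=2−2=0
SNF(R) diag = [2, 6] → torsion [2, 6]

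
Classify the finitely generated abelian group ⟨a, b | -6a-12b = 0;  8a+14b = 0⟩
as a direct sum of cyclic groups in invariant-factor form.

rank_ℚ(R)=2; free=2−2=0
SNF(R) diag = [2, 6] → torsion [2, 6]

Answer: M ≅ ℤ/2 ⊕ ℤ/6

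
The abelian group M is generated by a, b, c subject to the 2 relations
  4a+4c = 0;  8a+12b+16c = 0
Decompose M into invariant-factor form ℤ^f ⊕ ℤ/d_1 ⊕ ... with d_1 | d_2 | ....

Answer: M ≅ ℤ^1 ⊕ ℤ/4 ⊕ ℤ/4

Derivation:
rank_ℚ(R)=2; free=3−2=1
SNF(R) diag = [4, 4] → torsion [4, 4]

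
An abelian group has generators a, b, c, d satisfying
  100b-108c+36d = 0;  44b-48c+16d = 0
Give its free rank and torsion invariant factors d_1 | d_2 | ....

rank_ℚ(R)=2; free=4−2=2
SNF(R) diag = [4, 4] → torsion [4, 4]

Answer: M ≅ ℤ^2 ⊕ ℤ/4 ⊕ ℤ/4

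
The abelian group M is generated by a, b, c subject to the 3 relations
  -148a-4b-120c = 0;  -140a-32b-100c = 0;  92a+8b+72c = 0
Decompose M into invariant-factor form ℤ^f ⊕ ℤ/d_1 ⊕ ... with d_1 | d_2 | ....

Answer: M ≅ ℤ/4 ⊕ ℤ/4 ⊕ ℤ/12

Derivation:
rank_ℚ(R)=3; free=3−3=0
SNF(R) diag = [4, 4, 12] → torsion [4, 4, 12]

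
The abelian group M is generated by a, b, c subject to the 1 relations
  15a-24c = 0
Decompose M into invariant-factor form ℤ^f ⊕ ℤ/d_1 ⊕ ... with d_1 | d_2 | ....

Answer: M ≅ ℤ^2 ⊕ ℤ/3

Derivation:
rank_ℚ(R)=1; free=3−1=2
SNF(R) diag = [3] → torsion [3]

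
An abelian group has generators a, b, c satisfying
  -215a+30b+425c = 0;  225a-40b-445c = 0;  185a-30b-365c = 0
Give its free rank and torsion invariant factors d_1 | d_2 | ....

rank_ℚ(R)=3; free=3−3=0
SNF(R) diag = [5, 10, 30] → torsion [5, 10, 30]

Answer: M ≅ ℤ/5 ⊕ ℤ/10 ⊕ ℤ/30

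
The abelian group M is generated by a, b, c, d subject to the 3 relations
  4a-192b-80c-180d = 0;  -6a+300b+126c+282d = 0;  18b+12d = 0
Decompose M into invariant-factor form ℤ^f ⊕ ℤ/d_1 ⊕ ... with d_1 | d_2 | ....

Answer: M ≅ ℤ^1 ⊕ ℤ/2 ⊕ ℤ/6 ⊕ ℤ/12

Derivation:
rank_ℚ(R)=3; free=4−3=1
SNF(R) diag = [2, 6, 12] → torsion [2, 6, 12]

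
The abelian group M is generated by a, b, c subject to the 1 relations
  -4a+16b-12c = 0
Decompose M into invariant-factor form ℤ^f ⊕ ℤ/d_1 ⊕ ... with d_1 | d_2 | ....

Answer: M ≅ ℤ^2 ⊕ ℤ/4

Derivation:
rank_ℚ(R)=1; free=3−1=2
SNF(R) diag = [4] → torsion [4]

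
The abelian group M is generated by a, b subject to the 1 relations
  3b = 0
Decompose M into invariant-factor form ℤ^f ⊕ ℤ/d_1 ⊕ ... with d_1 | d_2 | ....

rank_ℚ(R)=1; free=2−1=1
SNF(R) diag = [3] → torsion [3]

Answer: M ≅ ℤ^1 ⊕ ℤ/3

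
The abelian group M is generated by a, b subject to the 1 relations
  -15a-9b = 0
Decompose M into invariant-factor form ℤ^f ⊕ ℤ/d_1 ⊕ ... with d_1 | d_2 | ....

rank_ℚ(R)=1; free=2−1=1
SNF(R) diag = [3] → torsion [3]

Answer: M ≅ ℤ^1 ⊕ ℤ/3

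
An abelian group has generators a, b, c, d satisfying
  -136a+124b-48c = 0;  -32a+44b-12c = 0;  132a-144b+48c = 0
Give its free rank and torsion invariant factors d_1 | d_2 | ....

rank_ℚ(R)=3; free=4−3=1
SNF(R) diag = [4, 12, 12] → torsion [4, 12, 12]

Answer: M ≅ ℤ^1 ⊕ ℤ/4 ⊕ ℤ/12 ⊕ ℤ/12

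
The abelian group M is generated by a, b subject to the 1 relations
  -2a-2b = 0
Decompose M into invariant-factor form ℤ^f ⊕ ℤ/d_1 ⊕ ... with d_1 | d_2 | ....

rank_ℚ(R)=1; free=2−1=1
SNF(R) diag = [2] → torsion [2]

Answer: M ≅ ℤ^1 ⊕ ℤ/2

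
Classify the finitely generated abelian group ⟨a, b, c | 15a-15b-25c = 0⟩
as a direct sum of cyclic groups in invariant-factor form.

rank_ℚ(R)=1; free=3−1=2
SNF(R) diag = [5] → torsion [5]

Answer: M ≅ ℤ^2 ⊕ ℤ/5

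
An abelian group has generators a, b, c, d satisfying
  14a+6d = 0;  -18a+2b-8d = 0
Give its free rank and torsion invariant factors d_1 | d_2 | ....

Answer: M ≅ ℤ^2 ⊕ ℤ/2 ⊕ ℤ/2

Derivation:
rank_ℚ(R)=2; free=4−2=2
SNF(R) diag = [2, 2] → torsion [2, 2]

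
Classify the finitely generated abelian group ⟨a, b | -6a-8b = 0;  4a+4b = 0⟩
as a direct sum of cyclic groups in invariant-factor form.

rank_ℚ(R)=2; free=2−2=0
SNF(R) diag = [2, 4] → torsion [2, 4]

Answer: M ≅ ℤ/2 ⊕ ℤ/4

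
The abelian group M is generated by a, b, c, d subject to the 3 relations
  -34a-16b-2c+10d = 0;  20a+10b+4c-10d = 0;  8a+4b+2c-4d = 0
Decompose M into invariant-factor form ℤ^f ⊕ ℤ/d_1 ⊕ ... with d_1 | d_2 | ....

Answer: M ≅ ℤ^1 ⊕ ℤ/2 ⊕ ℤ/2 ⊕ ℤ/2

Derivation:
rank_ℚ(R)=3; free=4−3=1
SNF(R) diag = [2, 2, 2] → torsion [2, 2, 2]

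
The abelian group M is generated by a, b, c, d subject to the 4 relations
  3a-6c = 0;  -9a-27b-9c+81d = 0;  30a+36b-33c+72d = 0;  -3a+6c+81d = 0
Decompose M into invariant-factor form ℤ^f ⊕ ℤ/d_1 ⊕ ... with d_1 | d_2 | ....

Answer: M ≅ ℤ/3 ⊕ ℤ/9 ⊕ ℤ/27 ⊕ ℤ/81

Derivation:
rank_ℚ(R)=4; free=4−4=0
SNF(R) diag = [3, 9, 27, 81] → torsion [3, 9, 27, 81]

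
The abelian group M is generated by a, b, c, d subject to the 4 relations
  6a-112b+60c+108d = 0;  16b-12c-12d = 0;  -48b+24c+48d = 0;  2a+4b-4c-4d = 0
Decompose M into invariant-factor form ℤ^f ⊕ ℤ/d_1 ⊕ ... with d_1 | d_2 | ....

Answer: M ≅ ℤ/2 ⊕ ℤ/4 ⊕ ℤ/12 ⊕ ℤ/24

Derivation:
rank_ℚ(R)=4; free=4−4=0
SNF(R) diag = [2, 4, 12, 24] → torsion [2, 4, 12, 24]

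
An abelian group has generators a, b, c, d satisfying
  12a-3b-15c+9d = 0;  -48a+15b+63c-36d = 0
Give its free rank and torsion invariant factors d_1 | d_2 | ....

Answer: M ≅ ℤ^2 ⊕ ℤ/3 ⊕ ℤ/3

Derivation:
rank_ℚ(R)=2; free=4−2=2
SNF(R) diag = [3, 3] → torsion [3, 3]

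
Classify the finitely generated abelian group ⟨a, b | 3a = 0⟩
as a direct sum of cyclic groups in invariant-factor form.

Answer: M ≅ ℤ^1 ⊕ ℤ/3

Derivation:
rank_ℚ(R)=1; free=2−1=1
SNF(R) diag = [3] → torsion [3]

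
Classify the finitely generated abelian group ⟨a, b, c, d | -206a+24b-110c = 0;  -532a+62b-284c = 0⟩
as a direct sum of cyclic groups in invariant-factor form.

Answer: M ≅ ℤ^2 ⊕ ℤ/2 ⊕ ℤ/2

Derivation:
rank_ℚ(R)=2; free=4−2=2
SNF(R) diag = [2, 2] → torsion [2, 2]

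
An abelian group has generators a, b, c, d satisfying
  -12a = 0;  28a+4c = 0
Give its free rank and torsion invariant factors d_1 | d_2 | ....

rank_ℚ(R)=2; free=4−2=2
SNF(R) diag = [4, 12] → torsion [4, 12]

Answer: M ≅ ℤ^2 ⊕ ℤ/4 ⊕ ℤ/12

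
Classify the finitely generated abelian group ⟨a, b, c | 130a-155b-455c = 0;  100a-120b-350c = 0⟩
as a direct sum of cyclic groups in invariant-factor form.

Answer: M ≅ ℤ^1 ⊕ ℤ/5 ⊕ ℤ/10

Derivation:
rank_ℚ(R)=2; free=3−2=1
SNF(R) diag = [5, 10] → torsion [5, 10]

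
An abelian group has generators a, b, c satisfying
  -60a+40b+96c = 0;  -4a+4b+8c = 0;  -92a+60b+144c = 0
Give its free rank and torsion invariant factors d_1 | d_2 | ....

rank_ℚ(R)=3; free=3−3=0
SNF(R) diag = [4, 4, 8] → torsion [4, 4, 8]

Answer: M ≅ ℤ/4 ⊕ ℤ/4 ⊕ ℤ/8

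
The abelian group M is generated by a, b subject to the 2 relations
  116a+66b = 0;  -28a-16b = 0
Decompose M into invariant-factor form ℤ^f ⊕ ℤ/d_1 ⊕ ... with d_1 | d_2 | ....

Answer: M ≅ ℤ/2 ⊕ ℤ/4

Derivation:
rank_ℚ(R)=2; free=2−2=0
SNF(R) diag = [2, 4] → torsion [2, 4]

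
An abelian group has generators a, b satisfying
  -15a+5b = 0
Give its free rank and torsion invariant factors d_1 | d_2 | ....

Answer: M ≅ ℤ^1 ⊕ ℤ/5

Derivation:
rank_ℚ(R)=1; free=2−1=1
SNF(R) diag = [5] → torsion [5]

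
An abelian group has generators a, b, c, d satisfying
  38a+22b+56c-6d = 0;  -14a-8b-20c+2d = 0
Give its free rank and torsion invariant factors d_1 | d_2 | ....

Answer: M ≅ ℤ^2 ⊕ ℤ/2 ⊕ ℤ/2

Derivation:
rank_ℚ(R)=2; free=4−2=2
SNF(R) diag = [2, 2] → torsion [2, 2]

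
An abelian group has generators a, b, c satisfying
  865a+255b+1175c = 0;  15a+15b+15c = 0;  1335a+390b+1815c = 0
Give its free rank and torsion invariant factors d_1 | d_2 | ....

rank_ℚ(R)=3; free=3−3=0
SNF(R) diag = [5, 15, 30] → torsion [5, 15, 30]

Answer: M ≅ ℤ/5 ⊕ ℤ/15 ⊕ ℤ/30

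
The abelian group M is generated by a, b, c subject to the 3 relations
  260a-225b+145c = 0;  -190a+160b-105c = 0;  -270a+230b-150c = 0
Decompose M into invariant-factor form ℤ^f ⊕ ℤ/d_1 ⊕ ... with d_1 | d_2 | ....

rank_ℚ(R)=3; free=3−3=0
SNF(R) diag = [5, 5, 10] → torsion [5, 5, 10]

Answer: M ≅ ℤ/5 ⊕ ℤ/5 ⊕ ℤ/10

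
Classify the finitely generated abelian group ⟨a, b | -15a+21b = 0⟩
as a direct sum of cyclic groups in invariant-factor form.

rank_ℚ(R)=1; free=2−1=1
SNF(R) diag = [3] → torsion [3]

Answer: M ≅ ℤ^1 ⊕ ℤ/3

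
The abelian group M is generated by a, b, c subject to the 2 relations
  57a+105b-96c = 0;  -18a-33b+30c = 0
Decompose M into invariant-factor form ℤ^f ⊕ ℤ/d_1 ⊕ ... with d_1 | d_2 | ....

Answer: M ≅ ℤ^1 ⊕ ℤ/3 ⊕ ℤ/3

Derivation:
rank_ℚ(R)=2; free=3−2=1
SNF(R) diag = [3, 3] → torsion [3, 3]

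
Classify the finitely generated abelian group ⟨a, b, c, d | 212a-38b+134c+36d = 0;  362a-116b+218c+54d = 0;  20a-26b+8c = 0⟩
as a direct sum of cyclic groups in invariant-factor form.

rank_ℚ(R)=3; free=4−3=1
SNF(R) diag = [2, 6, 18] → torsion [2, 6, 18]

Answer: M ≅ ℤ^1 ⊕ ℤ/2 ⊕ ℤ/6 ⊕ ℤ/18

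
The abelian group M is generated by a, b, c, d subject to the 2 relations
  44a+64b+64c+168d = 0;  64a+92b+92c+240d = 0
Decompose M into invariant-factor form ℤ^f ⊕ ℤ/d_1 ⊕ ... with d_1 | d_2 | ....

rank_ℚ(R)=2; free=4−2=2
SNF(R) diag = [4, 12] → torsion [4, 12]

Answer: M ≅ ℤ^2 ⊕ ℤ/4 ⊕ ℤ/12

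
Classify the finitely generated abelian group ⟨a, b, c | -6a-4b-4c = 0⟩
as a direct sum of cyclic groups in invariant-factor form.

Answer: M ≅ ℤ^2 ⊕ ℤ/2

Derivation:
rank_ℚ(R)=1; free=3−1=2
SNF(R) diag = [2] → torsion [2]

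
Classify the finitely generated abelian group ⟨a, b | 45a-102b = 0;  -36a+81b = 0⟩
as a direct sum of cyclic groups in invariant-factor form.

Answer: M ≅ ℤ/3 ⊕ ℤ/9

Derivation:
rank_ℚ(R)=2; free=2−2=0
SNF(R) diag = [3, 9] → torsion [3, 9]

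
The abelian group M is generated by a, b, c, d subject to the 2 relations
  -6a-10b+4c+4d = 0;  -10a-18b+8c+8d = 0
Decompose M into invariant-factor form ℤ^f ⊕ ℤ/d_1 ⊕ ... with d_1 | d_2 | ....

rank_ℚ(R)=2; free=4−2=2
SNF(R) diag = [2, 4] → torsion [2, 4]

Answer: M ≅ ℤ^2 ⊕ ℤ/2 ⊕ ℤ/4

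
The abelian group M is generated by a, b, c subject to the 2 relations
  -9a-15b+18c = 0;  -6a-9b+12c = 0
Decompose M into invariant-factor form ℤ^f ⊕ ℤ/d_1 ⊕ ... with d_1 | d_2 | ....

Answer: M ≅ ℤ^1 ⊕ ℤ/3 ⊕ ℤ/3

Derivation:
rank_ℚ(R)=2; free=3−2=1
SNF(R) diag = [3, 3] → torsion [3, 3]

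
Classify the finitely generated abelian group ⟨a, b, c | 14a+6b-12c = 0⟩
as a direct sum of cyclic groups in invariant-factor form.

Answer: M ≅ ℤ^2 ⊕ ℤ/2

Derivation:
rank_ℚ(R)=1; free=3−1=2
SNF(R) diag = [2] → torsion [2]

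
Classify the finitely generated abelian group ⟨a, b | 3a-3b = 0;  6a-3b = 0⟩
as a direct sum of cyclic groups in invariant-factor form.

Answer: M ≅ ℤ/3 ⊕ ℤ/3

Derivation:
rank_ℚ(R)=2; free=2−2=0
SNF(R) diag = [3, 3] → torsion [3, 3]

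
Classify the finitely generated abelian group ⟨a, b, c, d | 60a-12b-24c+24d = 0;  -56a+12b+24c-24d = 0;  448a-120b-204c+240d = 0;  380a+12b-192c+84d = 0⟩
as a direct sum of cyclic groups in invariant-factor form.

rank_ℚ(R)=4; free=4−4=0
SNF(R) diag = [4, 12, 36, 108] → torsion [4, 12, 36, 108]

Answer: M ≅ ℤ/4 ⊕ ℤ/12 ⊕ ℤ/36 ⊕ ℤ/108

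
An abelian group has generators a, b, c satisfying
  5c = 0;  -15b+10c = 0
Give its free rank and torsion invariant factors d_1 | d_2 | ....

Answer: M ≅ ℤ^1 ⊕ ℤ/5 ⊕ ℤ/15

Derivation:
rank_ℚ(R)=2; free=3−2=1
SNF(R) diag = [5, 15] → torsion [5, 15]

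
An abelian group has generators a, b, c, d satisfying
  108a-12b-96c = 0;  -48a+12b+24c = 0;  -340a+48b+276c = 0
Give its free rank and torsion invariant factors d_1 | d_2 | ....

rank_ℚ(R)=3; free=4−3=1
SNF(R) diag = [4, 12, 36] → torsion [4, 12, 36]

Answer: M ≅ ℤ^1 ⊕ ℤ/4 ⊕ ℤ/12 ⊕ ℤ/36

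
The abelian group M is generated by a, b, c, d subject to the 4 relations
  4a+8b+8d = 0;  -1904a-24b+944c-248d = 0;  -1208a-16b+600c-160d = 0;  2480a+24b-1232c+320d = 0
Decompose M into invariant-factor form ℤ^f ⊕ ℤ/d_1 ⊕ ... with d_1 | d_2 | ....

rank_ℚ(R)=4; free=4−4=0
SNF(R) diag = [4, 8, 24, 72] → torsion [4, 8, 24, 72]

Answer: M ≅ ℤ/4 ⊕ ℤ/8 ⊕ ℤ/24 ⊕ ℤ/72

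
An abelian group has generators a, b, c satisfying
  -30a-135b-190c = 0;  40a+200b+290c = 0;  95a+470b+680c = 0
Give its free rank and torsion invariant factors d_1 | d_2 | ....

rank_ℚ(R)=3; free=3−3=0
SNF(R) diag = [5, 5, 10] → torsion [5, 5, 10]

Answer: M ≅ ℤ/5 ⊕ ℤ/5 ⊕ ℤ/10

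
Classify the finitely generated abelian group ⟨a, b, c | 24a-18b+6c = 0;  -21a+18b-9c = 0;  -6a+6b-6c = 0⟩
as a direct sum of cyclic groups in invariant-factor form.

Answer: M ≅ ℤ/3 ⊕ ℤ/6 ⊕ ℤ/6

Derivation:
rank_ℚ(R)=3; free=3−3=0
SNF(R) diag = [3, 6, 6] → torsion [3, 6, 6]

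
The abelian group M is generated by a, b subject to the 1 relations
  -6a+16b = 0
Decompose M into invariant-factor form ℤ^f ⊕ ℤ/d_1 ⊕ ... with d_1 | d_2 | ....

Answer: M ≅ ℤ^1 ⊕ ℤ/2

Derivation:
rank_ℚ(R)=1; free=2−1=1
SNF(R) diag = [2] → torsion [2]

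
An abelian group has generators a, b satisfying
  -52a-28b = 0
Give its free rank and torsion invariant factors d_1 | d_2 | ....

rank_ℚ(R)=1; free=2−1=1
SNF(R) diag = [4] → torsion [4]

Answer: M ≅ ℤ^1 ⊕ ℤ/4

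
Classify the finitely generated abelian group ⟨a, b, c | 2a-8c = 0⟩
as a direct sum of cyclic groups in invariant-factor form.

Answer: M ≅ ℤ^2 ⊕ ℤ/2

Derivation:
rank_ℚ(R)=1; free=3−1=2
SNF(R) diag = [2] → torsion [2]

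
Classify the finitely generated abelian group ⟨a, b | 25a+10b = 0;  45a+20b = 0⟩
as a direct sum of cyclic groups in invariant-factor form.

Answer: M ≅ ℤ/5 ⊕ ℤ/10

Derivation:
rank_ℚ(R)=2; free=2−2=0
SNF(R) diag = [5, 10] → torsion [5, 10]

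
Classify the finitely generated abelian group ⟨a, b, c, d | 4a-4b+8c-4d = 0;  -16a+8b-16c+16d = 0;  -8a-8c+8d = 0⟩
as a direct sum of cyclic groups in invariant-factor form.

rank_ℚ(R)=3; free=4−3=1
SNF(R) diag = [4, 8, 8] → torsion [4, 8, 8]

Answer: M ≅ ℤ^1 ⊕ ℤ/4 ⊕ ℤ/8 ⊕ ℤ/8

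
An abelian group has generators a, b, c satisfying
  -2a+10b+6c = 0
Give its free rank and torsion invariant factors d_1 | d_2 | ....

rank_ℚ(R)=1; free=3−1=2
SNF(R) diag = [2] → torsion [2]

Answer: M ≅ ℤ^2 ⊕ ℤ/2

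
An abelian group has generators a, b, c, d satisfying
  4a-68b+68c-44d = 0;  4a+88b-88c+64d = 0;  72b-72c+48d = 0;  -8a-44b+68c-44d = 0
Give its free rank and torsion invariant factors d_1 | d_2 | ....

Answer: M ≅ ℤ/4 ⊕ ℤ/12 ⊕ ℤ/24 ⊕ ℤ/24

Derivation:
rank_ℚ(R)=4; free=4−4=0
SNF(R) diag = [4, 12, 24, 24] → torsion [4, 12, 24, 24]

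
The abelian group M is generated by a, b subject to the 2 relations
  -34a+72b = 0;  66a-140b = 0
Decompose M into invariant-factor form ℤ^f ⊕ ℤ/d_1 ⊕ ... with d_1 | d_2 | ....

rank_ℚ(R)=2; free=2−2=0
SNF(R) diag = [2, 4] → torsion [2, 4]

Answer: M ≅ ℤ/2 ⊕ ℤ/4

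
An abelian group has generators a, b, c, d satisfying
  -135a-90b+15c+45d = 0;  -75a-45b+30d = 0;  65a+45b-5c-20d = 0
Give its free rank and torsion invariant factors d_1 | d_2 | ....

rank_ℚ(R)=3; free=4−3=1
SNF(R) diag = [5, 15, 45] → torsion [5, 15, 45]

Answer: M ≅ ℤ^1 ⊕ ℤ/5 ⊕ ℤ/15 ⊕ ℤ/45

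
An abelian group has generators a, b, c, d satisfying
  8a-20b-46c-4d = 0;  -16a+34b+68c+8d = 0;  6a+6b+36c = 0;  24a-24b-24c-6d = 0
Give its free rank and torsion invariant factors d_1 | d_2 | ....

rank_ℚ(R)=4; free=4−4=0
SNF(R) diag = [2, 6, 6, 6] → torsion [2, 6, 6, 6]

Answer: M ≅ ℤ/2 ⊕ ℤ/6 ⊕ ℤ/6 ⊕ ℤ/6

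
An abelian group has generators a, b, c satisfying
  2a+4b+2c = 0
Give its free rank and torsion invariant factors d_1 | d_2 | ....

Answer: M ≅ ℤ^2 ⊕ ℤ/2

Derivation:
rank_ℚ(R)=1; free=3−1=2
SNF(R) diag = [2] → torsion [2]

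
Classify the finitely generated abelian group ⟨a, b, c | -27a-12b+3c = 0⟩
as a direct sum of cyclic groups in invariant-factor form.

rank_ℚ(R)=1; free=3−1=2
SNF(R) diag = [3] → torsion [3]

Answer: M ≅ ℤ^2 ⊕ ℤ/3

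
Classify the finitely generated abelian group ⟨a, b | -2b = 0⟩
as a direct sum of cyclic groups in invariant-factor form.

rank_ℚ(R)=1; free=2−1=1
SNF(R) diag = [2] → torsion [2]

Answer: M ≅ ℤ^1 ⊕ ℤ/2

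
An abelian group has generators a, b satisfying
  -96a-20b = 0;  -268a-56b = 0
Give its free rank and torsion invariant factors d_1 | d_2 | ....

Answer: M ≅ ℤ/4 ⊕ ℤ/4

Derivation:
rank_ℚ(R)=2; free=2−2=0
SNF(R) diag = [4, 4] → torsion [4, 4]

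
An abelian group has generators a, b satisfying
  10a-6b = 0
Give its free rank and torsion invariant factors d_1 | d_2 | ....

Answer: M ≅ ℤ^1 ⊕ ℤ/2

Derivation:
rank_ℚ(R)=1; free=2−1=1
SNF(R) diag = [2] → torsion [2]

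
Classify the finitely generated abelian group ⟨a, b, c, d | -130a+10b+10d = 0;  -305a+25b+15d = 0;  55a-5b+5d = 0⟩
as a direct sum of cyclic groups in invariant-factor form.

rank_ℚ(R)=3; free=4−3=1
SNF(R) diag = [5, 10, 20] → torsion [5, 10, 20]

Answer: M ≅ ℤ^1 ⊕ ℤ/5 ⊕ ℤ/10 ⊕ ℤ/20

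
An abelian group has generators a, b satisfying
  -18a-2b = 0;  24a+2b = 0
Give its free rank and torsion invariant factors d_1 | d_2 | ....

rank_ℚ(R)=2; free=2−2=0
SNF(R) diag = [2, 6] → torsion [2, 6]

Answer: M ≅ ℤ/2 ⊕ ℤ/6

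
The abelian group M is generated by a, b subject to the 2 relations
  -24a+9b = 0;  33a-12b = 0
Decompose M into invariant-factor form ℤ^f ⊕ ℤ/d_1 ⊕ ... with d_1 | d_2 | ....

Answer: M ≅ ℤ/3 ⊕ ℤ/3

Derivation:
rank_ℚ(R)=2; free=2−2=0
SNF(R) diag = [3, 3] → torsion [3, 3]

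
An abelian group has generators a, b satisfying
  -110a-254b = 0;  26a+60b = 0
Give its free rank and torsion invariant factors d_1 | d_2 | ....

rank_ℚ(R)=2; free=2−2=0
SNF(R) diag = [2, 2] → torsion [2, 2]

Answer: M ≅ ℤ/2 ⊕ ℤ/2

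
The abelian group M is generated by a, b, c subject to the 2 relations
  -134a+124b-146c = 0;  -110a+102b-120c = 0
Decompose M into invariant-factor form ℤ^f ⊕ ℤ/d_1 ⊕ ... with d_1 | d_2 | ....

Answer: M ≅ ℤ^1 ⊕ ℤ/2 ⊕ ℤ/2

Derivation:
rank_ℚ(R)=2; free=3−2=1
SNF(R) diag = [2, 2] → torsion [2, 2]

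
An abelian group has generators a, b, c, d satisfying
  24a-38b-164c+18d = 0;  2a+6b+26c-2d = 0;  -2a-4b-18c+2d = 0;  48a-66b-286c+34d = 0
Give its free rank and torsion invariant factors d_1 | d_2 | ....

Answer: M ≅ ℤ/2 ⊕ ℤ/2 ⊕ ℤ/2 ⊕ ℤ/6

Derivation:
rank_ℚ(R)=4; free=4−4=0
SNF(R) diag = [2, 2, 2, 6] → torsion [2, 2, 2, 6]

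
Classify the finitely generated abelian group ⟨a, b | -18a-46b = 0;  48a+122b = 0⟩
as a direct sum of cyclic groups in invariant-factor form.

rank_ℚ(R)=2; free=2−2=0
SNF(R) diag = [2, 6] → torsion [2, 6]

Answer: M ≅ ℤ/2 ⊕ ℤ/6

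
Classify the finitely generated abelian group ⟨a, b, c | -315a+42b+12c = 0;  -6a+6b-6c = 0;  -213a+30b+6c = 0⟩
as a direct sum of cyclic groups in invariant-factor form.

rank_ℚ(R)=3; free=3−3=0
SNF(R) diag = [3, 6, 18] → torsion [3, 6, 18]

Answer: M ≅ ℤ/3 ⊕ ℤ/6 ⊕ ℤ/18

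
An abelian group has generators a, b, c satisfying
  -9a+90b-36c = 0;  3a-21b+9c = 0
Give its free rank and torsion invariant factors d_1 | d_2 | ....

rank_ℚ(R)=2; free=3−2=1
SNF(R) diag = [3, 9] → torsion [3, 9]

Answer: M ≅ ℤ^1 ⊕ ℤ/3 ⊕ ℤ/9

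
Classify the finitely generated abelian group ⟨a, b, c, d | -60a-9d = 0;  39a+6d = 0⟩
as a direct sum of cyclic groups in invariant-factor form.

Answer: M ≅ ℤ^2 ⊕ ℤ/3 ⊕ ℤ/3

Derivation:
rank_ℚ(R)=2; free=4−2=2
SNF(R) diag = [3, 3] → torsion [3, 3]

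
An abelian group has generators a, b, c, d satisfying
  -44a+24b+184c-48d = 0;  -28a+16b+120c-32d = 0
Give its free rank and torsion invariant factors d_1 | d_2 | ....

Answer: M ≅ ℤ^2 ⊕ ℤ/4 ⊕ ℤ/8

Derivation:
rank_ℚ(R)=2; free=4−2=2
SNF(R) diag = [4, 8] → torsion [4, 8]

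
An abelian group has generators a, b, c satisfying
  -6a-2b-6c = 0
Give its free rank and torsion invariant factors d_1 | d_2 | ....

rank_ℚ(R)=1; free=3−1=2
SNF(R) diag = [2] → torsion [2]

Answer: M ≅ ℤ^2 ⊕ ℤ/2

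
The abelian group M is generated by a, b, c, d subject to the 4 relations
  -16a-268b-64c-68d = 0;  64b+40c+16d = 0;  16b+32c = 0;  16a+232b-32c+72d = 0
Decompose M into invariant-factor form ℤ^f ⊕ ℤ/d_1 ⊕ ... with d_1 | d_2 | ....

Answer: M ≅ ℤ/4 ⊕ ℤ/8 ⊕ ℤ/16 ⊕ ℤ/16

Derivation:
rank_ℚ(R)=4; free=4−4=0
SNF(R) diag = [4, 8, 16, 16] → torsion [4, 8, 16, 16]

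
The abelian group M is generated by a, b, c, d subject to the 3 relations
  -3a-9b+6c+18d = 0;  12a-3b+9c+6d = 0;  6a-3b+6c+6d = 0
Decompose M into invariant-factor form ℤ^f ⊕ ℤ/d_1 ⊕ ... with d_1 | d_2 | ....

rank_ℚ(R)=3; free=4−3=1
SNF(R) diag = [3, 3, 3] → torsion [3, 3, 3]

Answer: M ≅ ℤ^1 ⊕ ℤ/3 ⊕ ℤ/3 ⊕ ℤ/3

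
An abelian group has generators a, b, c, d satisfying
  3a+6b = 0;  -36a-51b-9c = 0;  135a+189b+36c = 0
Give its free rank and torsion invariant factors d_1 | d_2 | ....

Answer: M ≅ ℤ^1 ⊕ ℤ/3 ⊕ ℤ/3 ⊕ ℤ/9

Derivation:
rank_ℚ(R)=3; free=4−3=1
SNF(R) diag = [3, 3, 9] → torsion [3, 3, 9]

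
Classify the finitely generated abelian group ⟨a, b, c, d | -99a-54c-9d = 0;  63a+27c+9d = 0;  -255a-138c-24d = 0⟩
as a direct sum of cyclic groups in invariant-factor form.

Answer: M ≅ ℤ^1 ⊕ ℤ/3 ⊕ ℤ/9 ⊕ ℤ/9

Derivation:
rank_ℚ(R)=3; free=4−3=1
SNF(R) diag = [3, 9, 9] → torsion [3, 9, 9]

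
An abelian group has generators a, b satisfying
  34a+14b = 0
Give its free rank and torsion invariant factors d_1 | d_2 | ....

Answer: M ≅ ℤ^1 ⊕ ℤ/2

Derivation:
rank_ℚ(R)=1; free=2−1=1
SNF(R) diag = [2] → torsion [2]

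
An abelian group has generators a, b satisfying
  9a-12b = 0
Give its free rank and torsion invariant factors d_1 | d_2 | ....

Answer: M ≅ ℤ^1 ⊕ ℤ/3

Derivation:
rank_ℚ(R)=1; free=2−1=1
SNF(R) diag = [3] → torsion [3]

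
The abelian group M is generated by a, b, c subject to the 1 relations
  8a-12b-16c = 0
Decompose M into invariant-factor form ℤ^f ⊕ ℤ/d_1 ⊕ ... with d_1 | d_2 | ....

rank_ℚ(R)=1; free=3−1=2
SNF(R) diag = [4] → torsion [4]

Answer: M ≅ ℤ^2 ⊕ ℤ/4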